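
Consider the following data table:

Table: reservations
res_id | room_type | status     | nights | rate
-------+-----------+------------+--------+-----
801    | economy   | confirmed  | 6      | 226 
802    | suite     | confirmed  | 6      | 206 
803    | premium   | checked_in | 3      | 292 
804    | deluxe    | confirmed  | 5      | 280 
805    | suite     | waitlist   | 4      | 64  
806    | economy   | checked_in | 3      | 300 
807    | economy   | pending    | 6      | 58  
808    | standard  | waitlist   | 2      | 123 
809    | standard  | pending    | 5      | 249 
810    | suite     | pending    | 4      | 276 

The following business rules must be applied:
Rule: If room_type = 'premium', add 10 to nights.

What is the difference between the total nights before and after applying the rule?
10

Step 1: Original sum of nights = 44
Step 2: 1 records have room_type = 'premium'
Step 3: Each affected record changes by 10
Step 4: Total change = 1 × 10 = 10
Step 5: New sum = 44 + 10 = 54
Step 6: Difference = |54 - 44| = 10
        (Sum increased by 10)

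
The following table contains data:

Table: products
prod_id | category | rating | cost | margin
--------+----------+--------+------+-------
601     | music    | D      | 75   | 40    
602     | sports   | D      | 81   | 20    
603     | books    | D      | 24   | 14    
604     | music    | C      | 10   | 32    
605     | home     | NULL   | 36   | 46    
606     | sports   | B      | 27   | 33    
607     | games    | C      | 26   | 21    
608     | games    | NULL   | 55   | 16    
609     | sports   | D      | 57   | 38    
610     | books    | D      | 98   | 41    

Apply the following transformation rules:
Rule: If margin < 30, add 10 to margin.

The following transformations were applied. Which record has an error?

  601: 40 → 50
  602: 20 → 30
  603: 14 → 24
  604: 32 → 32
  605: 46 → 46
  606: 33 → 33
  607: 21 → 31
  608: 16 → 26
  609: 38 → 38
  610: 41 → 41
Record 601 has an error. The correct transformed value should be 40, not 50.

Step 1: Check each record against the rule
Step 2: Record 601 has margin = 40
Step 3: Since 40 >= 30, the bonus should not have been applied
Step 4: Correct value = 40, but claimed value = 50
Conclusion: Record 601 has the error.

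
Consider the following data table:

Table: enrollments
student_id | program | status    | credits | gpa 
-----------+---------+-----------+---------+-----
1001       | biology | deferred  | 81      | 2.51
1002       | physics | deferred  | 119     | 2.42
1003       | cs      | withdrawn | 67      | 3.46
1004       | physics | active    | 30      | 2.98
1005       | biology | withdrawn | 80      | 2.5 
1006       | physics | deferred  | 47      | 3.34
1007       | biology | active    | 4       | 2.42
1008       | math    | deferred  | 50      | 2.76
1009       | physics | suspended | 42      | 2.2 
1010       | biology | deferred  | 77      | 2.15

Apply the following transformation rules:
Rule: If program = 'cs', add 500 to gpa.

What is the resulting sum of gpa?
526.74

Step 1: Count records where program = 'cs': 1
Step 2: Total bonus added: 1 × 500 = 500
Step 3: Original sum of gpa: 26.74
Step 4: Final sum = 26.74 + 500 = 526.74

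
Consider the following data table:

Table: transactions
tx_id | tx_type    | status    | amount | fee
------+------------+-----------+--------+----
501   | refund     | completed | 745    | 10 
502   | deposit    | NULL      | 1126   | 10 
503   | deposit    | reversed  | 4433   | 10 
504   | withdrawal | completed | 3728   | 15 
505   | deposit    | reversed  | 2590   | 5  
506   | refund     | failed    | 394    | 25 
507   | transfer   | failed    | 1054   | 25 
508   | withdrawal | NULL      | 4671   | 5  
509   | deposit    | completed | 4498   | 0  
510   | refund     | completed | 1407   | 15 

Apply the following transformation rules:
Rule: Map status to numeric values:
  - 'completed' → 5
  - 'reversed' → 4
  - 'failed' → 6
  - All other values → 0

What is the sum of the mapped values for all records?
40

Step 1: Apply mapping to each record
Step 2: Count by status:
  'completed': 4 records × 5 = 20
  'reversed': 2 records × 4 = 8
  'failed': 2 records × 6 = 12
Step 3: Sum all mapped values = 40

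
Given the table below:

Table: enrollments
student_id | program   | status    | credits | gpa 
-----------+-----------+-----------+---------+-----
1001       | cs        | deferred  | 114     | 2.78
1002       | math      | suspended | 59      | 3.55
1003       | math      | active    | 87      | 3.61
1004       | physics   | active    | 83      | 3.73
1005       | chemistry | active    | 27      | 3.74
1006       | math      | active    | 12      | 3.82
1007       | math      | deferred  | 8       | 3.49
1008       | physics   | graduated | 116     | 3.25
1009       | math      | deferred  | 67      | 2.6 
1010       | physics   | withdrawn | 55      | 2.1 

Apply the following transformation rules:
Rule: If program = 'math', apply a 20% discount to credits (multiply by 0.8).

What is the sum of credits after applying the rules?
581.4

Step 1: Records with program = 'math' have total credits = 233
Step 2: Apply multiplier: 233 × 0.8 = 186.4
Step 3: Other records total: 395
Step 4: Final sum = 186.4 + 395 = 581.4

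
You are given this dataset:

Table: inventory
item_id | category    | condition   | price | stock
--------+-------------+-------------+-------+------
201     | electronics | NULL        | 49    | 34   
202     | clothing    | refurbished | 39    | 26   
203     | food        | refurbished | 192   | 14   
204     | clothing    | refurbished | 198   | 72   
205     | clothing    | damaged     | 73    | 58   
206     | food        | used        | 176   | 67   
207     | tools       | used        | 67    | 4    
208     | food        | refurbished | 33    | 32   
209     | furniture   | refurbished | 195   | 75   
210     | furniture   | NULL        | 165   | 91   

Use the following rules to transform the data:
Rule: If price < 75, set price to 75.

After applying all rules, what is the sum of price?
1301

Step 1: 5 records have price < 75
Step 2: These records originally summed to 261
Step 3: After setting to minimum: 5 × 75 = 375
Step 4: Unaffected records sum: 926
Step 5: Final sum = 375 + 926 = 1301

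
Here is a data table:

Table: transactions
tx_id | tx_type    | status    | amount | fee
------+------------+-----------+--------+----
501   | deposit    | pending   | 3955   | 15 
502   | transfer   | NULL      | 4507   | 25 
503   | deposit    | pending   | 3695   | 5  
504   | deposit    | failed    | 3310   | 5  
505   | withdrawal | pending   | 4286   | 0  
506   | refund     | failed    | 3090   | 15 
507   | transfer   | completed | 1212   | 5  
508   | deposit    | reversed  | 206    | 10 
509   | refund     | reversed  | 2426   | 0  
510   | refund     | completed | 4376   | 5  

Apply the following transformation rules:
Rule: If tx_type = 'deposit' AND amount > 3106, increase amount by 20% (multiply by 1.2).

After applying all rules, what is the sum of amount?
33255.0

Step 1: Find records where tx_type = 'deposit' AND amount > 3106
Step 2: 3 records match, summing to 10960
Step 3: After multiplier: 10960 × 1.2 = 13152.0
Step 4: Unaffected records sum: 20103
Step 5: Final sum = 13152.0 + 20103 = 33255.0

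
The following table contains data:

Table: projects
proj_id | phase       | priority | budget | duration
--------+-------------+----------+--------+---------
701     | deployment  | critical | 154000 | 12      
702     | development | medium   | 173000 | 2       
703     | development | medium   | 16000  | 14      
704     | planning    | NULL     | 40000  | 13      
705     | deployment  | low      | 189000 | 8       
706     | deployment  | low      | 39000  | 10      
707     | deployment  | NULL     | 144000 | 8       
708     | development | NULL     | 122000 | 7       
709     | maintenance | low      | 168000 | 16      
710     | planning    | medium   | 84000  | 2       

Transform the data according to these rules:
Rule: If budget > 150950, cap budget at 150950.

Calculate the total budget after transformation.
1048800

Step 1: 4 records have budget > 150950
Step 2: These records originally summed to 684000
Step 3: After capping: 4 × 150950 = 603800
Step 4: Unaffected records sum: 445000
Step 5: Final sum = 603800 + 445000 = 1048800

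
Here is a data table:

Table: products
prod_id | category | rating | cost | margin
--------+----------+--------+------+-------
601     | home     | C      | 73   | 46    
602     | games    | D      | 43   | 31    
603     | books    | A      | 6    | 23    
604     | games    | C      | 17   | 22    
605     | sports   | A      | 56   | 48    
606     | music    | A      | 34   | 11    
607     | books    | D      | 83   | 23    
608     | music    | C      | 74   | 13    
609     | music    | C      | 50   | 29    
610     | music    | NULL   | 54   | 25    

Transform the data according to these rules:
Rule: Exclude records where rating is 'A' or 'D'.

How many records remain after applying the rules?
5

Step 1: Count records to exclude
  - 3 (A) + 2 (D) = 5 records
Step 2: Total records: 10
Step 3: Remaining = 10 - 5 = 5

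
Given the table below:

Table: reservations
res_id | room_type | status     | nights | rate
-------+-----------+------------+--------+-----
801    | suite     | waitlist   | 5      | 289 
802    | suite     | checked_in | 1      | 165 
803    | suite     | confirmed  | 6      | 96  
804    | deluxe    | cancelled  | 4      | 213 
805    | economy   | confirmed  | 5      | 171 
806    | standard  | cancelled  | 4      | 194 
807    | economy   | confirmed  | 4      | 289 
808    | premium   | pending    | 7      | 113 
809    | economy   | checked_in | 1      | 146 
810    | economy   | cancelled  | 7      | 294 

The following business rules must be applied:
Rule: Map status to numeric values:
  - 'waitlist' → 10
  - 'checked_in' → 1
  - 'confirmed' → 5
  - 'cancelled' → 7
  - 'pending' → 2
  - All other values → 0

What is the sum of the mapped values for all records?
50

Step 1: Apply mapping to each record
Step 2: Count by status:
  'waitlist': 1 records × 10 = 10
  'checked_in': 2 records × 1 = 2
  'confirmed': 3 records × 5 = 15
  'cancelled': 3 records × 7 = 21
  'pending': 1 records × 2 = 2
Step 3: Sum all mapped values = 50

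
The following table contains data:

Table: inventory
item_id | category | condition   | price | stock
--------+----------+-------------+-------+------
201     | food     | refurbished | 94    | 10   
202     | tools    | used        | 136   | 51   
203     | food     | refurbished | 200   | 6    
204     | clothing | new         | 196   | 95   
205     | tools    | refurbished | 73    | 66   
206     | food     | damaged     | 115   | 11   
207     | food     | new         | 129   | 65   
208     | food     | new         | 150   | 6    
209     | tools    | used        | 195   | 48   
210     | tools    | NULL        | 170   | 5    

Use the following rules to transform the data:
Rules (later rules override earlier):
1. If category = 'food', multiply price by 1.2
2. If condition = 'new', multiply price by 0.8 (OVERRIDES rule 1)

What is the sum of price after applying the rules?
1444.8

Step 1: Rule 2 takes priority for records with condition = 'new'
  - 3 records: 475 × 0.8 = 380.0
Step 2: Rule 1 applies to remaining records with category = 'food'
  - 3 records: 409 × 1.2 = 490.8
Step 3: Other records unchanged: 574
Step 4: Final sum = 380.0 + 490.8 + 574 = 1444.8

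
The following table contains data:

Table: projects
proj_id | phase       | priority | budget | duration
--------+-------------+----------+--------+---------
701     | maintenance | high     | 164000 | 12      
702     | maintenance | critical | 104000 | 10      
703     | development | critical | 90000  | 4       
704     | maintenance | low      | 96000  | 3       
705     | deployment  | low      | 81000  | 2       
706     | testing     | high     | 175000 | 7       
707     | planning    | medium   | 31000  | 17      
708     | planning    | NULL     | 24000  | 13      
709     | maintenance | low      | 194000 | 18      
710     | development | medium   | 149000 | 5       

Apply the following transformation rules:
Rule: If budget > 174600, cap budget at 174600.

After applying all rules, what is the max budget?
174600

Step 1: Original maximum budget = 194000
Step 2: Apply cap at 174600
Step 3: 2 records had budget > 174600 and were capped
Step 4: Maximum after transformation = 174600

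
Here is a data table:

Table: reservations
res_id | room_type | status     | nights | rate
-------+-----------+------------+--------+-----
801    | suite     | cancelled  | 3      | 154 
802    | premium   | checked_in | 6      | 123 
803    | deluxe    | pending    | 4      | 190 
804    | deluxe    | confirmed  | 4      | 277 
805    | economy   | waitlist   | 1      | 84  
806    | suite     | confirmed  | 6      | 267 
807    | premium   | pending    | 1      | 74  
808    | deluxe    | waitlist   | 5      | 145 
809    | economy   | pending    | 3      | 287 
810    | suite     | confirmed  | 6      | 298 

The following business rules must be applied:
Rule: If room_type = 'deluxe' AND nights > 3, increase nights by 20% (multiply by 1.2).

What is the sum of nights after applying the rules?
41.6

Step 1: Find records where room_type = 'deluxe' AND nights > 3
Step 2: 3 records match, summing to 13
Step 3: After multiplier: 13 × 1.2 = 15.6
Step 4: Unaffected records sum: 26
Step 5: Final sum = 15.6 + 26 = 41.6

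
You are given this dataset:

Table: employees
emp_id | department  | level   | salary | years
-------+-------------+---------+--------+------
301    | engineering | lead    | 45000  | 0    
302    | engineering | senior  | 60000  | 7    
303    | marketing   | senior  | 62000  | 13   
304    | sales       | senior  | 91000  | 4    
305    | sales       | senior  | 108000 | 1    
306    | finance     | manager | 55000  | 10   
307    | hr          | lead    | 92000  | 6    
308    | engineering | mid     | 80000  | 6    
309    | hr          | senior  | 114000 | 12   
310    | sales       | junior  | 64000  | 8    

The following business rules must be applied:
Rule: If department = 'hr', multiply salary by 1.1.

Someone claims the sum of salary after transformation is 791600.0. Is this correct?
Yes, the result is correct.

Step 1: Calculate the correct sum after transformation
Step 2: Apply multiplier 1.1 to records where department = 'hr'
Step 3: Correct result = 791600.0
Step 4: Claimed result = 791600.0
Step 5: 791600.0 = 791600.0 ✓
Conclusion: The claimed result is correct.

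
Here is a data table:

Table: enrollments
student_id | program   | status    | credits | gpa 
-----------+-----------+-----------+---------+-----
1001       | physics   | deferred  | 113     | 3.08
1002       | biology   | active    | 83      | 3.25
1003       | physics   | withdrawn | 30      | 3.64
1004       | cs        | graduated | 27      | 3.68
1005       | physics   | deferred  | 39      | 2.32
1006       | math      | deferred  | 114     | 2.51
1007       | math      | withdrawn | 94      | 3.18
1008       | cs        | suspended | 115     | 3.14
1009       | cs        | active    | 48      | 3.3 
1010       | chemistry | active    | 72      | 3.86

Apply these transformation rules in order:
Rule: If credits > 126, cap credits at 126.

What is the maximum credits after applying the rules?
115

Step 1: Original maximum credits = 115
Step 2: Check cap of 126 against maximum
Step 3: No records exceed the cap (max 115 <= cap 126), so no capping applies
Step 4: Maximum after transformation = 115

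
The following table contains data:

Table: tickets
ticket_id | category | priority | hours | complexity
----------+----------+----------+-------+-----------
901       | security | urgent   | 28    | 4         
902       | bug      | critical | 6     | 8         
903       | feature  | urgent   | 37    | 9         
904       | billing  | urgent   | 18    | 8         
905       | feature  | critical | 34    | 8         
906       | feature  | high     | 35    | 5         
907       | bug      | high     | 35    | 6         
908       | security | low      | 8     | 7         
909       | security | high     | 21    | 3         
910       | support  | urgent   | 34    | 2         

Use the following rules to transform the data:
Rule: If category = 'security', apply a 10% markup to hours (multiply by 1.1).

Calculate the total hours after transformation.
261.7

Step 1: Records with category = 'security' have total hours = 57
Step 2: Apply multiplier: 57 × 1.1 = 62.7
Step 3: Other records total: 199
Step 4: Final sum = 62.7 + 199 = 261.7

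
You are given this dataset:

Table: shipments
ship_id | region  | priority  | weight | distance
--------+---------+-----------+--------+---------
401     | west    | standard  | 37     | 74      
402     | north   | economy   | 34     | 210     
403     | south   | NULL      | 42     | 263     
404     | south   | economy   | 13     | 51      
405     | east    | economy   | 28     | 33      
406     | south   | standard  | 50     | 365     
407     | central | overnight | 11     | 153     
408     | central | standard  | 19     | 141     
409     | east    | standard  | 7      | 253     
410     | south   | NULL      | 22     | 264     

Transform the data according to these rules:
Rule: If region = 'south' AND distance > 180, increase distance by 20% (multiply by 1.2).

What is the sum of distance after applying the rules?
1985.4

Step 1: Find records where region = 'south' AND distance > 180
Step 2: 3 records match, summing to 892
Step 3: After multiplier: 892 × 1.2 = 1070.4
Step 4: Unaffected records sum: 915
Step 5: Final sum = 1070.4 + 915 = 1985.4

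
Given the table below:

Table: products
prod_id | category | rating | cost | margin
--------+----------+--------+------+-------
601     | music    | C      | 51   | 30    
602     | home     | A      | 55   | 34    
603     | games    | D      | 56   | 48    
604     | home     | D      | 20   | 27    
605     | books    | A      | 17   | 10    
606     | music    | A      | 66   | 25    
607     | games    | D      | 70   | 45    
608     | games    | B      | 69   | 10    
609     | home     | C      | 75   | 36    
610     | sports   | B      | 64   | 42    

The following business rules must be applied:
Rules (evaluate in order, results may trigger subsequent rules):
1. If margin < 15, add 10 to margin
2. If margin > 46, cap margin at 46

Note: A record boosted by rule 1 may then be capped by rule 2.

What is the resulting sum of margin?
325

Step 1: Apply rule 1 to records with margin < 15
  - 2 records get bonus of 10
  - Of these, 0 records then exceed 46 and get capped
Step 2: Apply rule 2 to records with margin > 46
  - 1 records (original) are capped
Step 3: Calculate final sum = 325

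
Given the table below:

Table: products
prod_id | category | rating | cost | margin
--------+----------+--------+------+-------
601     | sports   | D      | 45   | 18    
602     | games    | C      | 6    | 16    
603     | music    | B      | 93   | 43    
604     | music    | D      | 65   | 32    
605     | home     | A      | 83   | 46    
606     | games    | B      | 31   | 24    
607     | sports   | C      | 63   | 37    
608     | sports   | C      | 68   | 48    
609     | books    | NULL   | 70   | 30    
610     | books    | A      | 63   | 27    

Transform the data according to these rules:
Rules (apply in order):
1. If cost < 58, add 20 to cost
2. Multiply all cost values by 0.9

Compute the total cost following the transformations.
582.3

Step 1: Apply Rule 1 - Add 20 to records with cost < 58
  - 3 records affected: 82 + (3 × 20) = 142
  - Unaffected records: 505
  - Sum after Rule 1: 647
Step 2: Apply Rule 2 - Multiply all by 0.9
  - 647 × 0.9 = 582.3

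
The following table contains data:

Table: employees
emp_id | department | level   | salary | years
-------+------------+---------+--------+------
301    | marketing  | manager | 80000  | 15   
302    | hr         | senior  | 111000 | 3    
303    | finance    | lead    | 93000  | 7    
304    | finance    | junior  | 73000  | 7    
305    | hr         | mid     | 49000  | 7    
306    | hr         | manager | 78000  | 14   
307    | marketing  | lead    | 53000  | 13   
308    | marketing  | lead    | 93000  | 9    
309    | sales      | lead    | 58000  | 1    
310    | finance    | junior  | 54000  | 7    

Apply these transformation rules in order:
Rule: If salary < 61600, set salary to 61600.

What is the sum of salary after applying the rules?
774400

Step 1: 4 records have salary < 61600
Step 2: These records originally summed to 214000
Step 3: After setting to minimum: 4 × 61600 = 246400
Step 4: Unaffected records sum: 528000
Step 5: Final sum = 246400 + 528000 = 774400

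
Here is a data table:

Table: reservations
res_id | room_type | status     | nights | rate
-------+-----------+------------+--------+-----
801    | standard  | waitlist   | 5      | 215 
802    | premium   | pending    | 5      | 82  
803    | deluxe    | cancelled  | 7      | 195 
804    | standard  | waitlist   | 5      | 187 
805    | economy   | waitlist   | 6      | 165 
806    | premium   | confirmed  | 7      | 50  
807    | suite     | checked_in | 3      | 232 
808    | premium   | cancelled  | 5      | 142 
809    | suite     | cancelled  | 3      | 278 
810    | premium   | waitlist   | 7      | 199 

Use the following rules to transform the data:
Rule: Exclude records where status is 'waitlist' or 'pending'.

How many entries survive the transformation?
5

Step 1: Count records to exclude
  - 4 (waitlist) + 1 (pending) = 5 records
Step 2: Total records: 10
Step 3: Remaining = 10 - 5 = 5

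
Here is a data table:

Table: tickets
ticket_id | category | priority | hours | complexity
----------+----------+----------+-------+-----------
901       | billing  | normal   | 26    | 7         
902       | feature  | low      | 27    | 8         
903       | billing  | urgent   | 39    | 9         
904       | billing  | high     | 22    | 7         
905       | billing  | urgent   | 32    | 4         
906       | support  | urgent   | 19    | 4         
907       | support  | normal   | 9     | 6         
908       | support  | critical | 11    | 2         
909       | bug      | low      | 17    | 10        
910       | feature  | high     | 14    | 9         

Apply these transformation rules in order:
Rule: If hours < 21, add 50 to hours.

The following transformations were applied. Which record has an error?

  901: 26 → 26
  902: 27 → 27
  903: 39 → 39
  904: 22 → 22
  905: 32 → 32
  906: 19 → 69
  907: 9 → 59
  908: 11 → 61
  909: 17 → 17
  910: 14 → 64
Record 909 has an error. The correct transformed value should be 67, not 17.

Step 1: Check each record against the rule
Step 2: Record 909 has hours = 17
Step 3: Since 17 < 21, the bonus should have been applied
Step 4: Correct value = 67, but claimed value = 17
Conclusion: Record 909 has the error.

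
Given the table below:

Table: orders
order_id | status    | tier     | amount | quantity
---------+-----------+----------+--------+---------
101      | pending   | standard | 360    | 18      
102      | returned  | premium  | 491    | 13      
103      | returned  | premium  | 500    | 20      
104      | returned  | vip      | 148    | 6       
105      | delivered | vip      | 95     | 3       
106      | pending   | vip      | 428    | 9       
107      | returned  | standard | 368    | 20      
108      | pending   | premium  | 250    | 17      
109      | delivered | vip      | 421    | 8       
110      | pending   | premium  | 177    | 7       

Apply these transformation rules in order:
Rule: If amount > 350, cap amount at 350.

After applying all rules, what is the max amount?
350

Step 1: Original maximum amount = 500
Step 2: Apply cap at 350
Step 3: 6 records had amount > 350 and were capped
Step 4: Maximum after transformation = 350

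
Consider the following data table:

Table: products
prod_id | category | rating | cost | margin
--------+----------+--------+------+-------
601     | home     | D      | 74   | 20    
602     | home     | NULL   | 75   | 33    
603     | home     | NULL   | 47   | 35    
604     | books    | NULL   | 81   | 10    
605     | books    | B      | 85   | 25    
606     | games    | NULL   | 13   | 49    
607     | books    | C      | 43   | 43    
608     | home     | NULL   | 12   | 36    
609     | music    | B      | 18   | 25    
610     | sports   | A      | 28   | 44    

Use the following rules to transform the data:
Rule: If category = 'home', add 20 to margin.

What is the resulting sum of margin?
400

Step 1: Count records where category = 'home': 4
Step 2: Total bonus added: 4 × 20 = 80
Step 3: Original sum of margin: 320
Step 4: Final sum = 320 + 80 = 400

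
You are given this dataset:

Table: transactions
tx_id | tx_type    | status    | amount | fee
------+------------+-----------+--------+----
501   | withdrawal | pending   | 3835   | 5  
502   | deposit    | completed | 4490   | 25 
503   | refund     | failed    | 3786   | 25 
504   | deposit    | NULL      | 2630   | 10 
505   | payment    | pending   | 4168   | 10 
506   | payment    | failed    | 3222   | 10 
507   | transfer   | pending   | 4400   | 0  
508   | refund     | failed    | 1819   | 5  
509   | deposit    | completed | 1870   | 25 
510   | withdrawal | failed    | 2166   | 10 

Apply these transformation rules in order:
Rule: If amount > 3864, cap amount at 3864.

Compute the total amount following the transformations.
30920

Step 1: 3 records have amount > 3864
Step 2: These records originally summed to 13058
Step 3: After capping: 3 × 3864 = 11592
Step 4: Unaffected records sum: 19328
Step 5: Final sum = 11592 + 19328 = 30920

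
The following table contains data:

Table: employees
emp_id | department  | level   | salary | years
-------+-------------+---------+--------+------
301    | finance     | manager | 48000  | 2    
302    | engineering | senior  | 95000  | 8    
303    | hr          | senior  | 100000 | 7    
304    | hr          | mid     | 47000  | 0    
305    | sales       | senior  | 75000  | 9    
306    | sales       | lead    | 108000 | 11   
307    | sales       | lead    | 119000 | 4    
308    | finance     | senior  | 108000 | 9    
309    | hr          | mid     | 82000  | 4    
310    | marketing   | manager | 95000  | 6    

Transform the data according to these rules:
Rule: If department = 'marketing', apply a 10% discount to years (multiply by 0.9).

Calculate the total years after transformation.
59.4

Step 1: Records with department = 'marketing' have total years = 6
Step 2: Apply multiplier: 6 × 0.9 = 5.4
Step 3: Other records total: 54
Step 4: Final sum = 5.4 + 54 = 59.4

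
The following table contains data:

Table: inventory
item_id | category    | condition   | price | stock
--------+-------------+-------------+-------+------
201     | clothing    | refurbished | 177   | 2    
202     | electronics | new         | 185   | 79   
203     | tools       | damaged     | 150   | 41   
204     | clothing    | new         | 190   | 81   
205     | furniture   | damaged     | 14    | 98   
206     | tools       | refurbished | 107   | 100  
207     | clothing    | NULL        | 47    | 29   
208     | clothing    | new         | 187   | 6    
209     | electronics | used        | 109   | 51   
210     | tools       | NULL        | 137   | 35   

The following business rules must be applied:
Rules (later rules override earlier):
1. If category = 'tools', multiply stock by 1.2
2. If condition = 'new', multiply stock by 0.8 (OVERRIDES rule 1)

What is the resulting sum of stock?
524.0

Step 1: Rule 2 takes priority for records with condition = 'new'
  - 3 records: 166 × 0.8 = 132.8
Step 2: Rule 1 applies to remaining records with category = 'tools'
  - 3 records: 176 × 1.2 = 211.2
Step 3: Other records unchanged: 180
Step 4: Final sum = 132.8 + 211.2 + 180 = 524.0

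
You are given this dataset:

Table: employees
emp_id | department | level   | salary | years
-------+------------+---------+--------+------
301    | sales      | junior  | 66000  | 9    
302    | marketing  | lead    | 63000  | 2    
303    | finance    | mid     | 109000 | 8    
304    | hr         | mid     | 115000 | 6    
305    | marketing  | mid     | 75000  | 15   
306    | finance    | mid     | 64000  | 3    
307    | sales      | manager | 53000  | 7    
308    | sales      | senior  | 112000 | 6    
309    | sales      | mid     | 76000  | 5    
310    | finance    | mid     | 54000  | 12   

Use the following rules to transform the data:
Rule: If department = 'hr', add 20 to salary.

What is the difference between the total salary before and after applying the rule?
20

Step 1: Original sum of salary = 787000
Step 2: 1 records have department = 'hr'
Step 3: Each affected record changes by 20
Step 4: Total change = 1 × 20 = 20
Step 5: New sum = 787000 + 20 = 787020
Step 6: Difference = |787020 - 787000| = 20
        (Sum increased by 20)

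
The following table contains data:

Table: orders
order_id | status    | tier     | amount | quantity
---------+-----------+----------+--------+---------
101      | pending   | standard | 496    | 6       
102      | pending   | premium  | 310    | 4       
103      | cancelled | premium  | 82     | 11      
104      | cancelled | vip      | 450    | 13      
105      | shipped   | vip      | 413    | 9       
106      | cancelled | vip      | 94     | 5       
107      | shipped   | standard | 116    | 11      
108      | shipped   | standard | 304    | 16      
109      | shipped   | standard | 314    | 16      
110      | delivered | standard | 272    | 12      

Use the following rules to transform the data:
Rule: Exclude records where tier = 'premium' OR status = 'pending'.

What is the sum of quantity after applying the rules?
82

Step 1: Find records where tier = 'premium' OR status = 'pending'
Step 2: 3 records match, summing to 21
Step 3: Original sum: 103
Step 4: Remaining sum = 103 - 21 = 82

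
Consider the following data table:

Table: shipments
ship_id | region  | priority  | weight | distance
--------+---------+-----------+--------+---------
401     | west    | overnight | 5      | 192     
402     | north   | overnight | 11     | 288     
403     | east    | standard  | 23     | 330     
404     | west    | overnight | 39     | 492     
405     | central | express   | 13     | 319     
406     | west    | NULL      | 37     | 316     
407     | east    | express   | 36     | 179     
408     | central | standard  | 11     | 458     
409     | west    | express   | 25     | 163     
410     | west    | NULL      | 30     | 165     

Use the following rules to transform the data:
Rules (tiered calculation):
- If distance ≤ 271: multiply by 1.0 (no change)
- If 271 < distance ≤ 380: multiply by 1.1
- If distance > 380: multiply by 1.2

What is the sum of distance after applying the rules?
3217.3

Step 1: Tier 1 (distance ≤ 271): 4 records, sum = 699 × 1.0 = 699.0
Step 2: Tier 2 (271 < distance ≤ 380): 4 records, sum = 1253 × 1.1 = 1378.3
Step 3: Tier 3 (distance > 380): 2 records, sum = 950 × 1.2 = 1140.0
Step 4: Final sum = 699.0 + 1378.3 + 1140.0 = 3217.3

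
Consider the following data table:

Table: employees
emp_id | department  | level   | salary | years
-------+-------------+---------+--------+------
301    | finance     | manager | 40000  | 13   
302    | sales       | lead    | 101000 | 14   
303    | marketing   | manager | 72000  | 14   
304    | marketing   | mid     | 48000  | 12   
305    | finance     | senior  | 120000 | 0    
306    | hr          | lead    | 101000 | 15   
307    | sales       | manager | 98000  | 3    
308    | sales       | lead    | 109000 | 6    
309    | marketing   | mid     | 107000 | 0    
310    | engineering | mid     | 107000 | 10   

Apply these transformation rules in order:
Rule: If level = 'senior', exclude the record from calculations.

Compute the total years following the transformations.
87

Step 1: Identify records where level = 'senior'
Step 2: The excluded records sum to 0
Step 3: Original total years = 87
Step 4: Remaining total = 87 - 0 = 87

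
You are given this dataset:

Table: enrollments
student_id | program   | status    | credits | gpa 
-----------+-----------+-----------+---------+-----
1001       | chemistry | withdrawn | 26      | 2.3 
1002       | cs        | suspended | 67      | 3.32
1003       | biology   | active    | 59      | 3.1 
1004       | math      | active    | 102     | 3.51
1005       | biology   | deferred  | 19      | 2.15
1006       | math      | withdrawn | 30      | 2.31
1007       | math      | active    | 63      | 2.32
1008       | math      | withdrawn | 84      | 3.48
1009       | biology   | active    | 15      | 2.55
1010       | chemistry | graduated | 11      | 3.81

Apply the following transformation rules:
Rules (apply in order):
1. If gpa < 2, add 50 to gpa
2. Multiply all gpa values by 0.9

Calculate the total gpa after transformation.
25.96

Step 1: Apply Rule 1 - Add 50 to records with gpa < 2
  - 0 records affected: 0 + (0 × 50) = 0
  - Unaffected records: 28.85
  - Sum after Rule 1: 28.85
Step 2: Apply Rule 2 - Multiply all by 0.9
  - 28.85 × 0.9 = 25.96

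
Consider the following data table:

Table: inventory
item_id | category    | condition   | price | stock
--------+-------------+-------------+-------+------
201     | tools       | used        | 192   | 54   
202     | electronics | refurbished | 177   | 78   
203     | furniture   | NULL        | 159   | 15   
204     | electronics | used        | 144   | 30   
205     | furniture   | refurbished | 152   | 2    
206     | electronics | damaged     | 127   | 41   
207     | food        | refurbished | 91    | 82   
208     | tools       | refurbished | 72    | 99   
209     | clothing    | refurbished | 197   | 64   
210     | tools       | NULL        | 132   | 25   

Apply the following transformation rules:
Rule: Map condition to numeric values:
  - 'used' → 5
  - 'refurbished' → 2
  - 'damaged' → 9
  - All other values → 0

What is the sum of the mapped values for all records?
29

Step 1: Apply mapping to each record
Step 2: Count by status:
  'used': 2 records × 5 = 10
  'refurbished': 5 records × 2 = 10
  'damaged': 1 records × 9 = 9
Step 3: Sum all mapped values = 29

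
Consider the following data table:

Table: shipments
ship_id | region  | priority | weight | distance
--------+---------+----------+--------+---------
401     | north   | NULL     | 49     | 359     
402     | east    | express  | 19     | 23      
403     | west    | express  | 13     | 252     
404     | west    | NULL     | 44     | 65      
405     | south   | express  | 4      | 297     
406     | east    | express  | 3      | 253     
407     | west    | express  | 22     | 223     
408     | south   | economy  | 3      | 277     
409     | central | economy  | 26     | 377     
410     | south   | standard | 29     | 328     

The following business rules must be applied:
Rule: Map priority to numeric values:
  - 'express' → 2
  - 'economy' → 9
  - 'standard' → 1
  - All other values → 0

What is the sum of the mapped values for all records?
29

Step 1: Apply mapping to each record
Step 2: Count by status:
  'express': 5 records × 2 = 10
  'economy': 2 records × 9 = 18
  'standard': 1 records × 1 = 1
Step 3: Sum all mapped values = 29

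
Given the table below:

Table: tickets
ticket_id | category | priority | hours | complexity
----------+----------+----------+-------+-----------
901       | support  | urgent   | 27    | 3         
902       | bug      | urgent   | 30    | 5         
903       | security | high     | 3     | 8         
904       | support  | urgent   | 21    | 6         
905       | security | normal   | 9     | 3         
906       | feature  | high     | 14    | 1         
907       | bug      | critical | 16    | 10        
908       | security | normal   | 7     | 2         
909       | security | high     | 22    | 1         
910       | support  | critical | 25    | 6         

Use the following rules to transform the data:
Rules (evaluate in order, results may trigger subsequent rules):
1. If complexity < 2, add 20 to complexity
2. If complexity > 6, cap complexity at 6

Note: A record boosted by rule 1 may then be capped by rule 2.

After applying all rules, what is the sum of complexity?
49

Step 1: Apply rule 1 to records with complexity < 2
  - 2 records get bonus of 20
  - Of these, 2 records then exceed 6 and get capped
Step 2: Apply rule 2 to records with complexity > 6
  - 2 records (original) are capped
Step 3: Calculate final sum = 49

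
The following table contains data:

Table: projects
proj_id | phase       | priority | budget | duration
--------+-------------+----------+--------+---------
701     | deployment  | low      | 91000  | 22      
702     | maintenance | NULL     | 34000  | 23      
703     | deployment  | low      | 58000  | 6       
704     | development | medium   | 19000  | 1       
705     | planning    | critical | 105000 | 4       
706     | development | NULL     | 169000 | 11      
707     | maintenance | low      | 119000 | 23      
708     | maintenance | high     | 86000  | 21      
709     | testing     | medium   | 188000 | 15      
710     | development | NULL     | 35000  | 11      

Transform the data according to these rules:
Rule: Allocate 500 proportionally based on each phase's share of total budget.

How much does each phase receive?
deployment: 82.41, development: 123.34, maintenance: 132.19, planning: 58.08, testing: 103.98

Step 1: Calculate total budget = 904000
Step 2: Calculate each phase's proportion:
  deployment: 149000/904000 = 16.48% → 82.41
  development: 223000/904000 = 24.67% → 123.34
  maintenance: 239000/904000 = 26.44% → 132.19
  planning: 105000/904000 = 11.62% → 58.08
  testing: 188000/904000 = 20.80% → 103.98
Step 3: Verify: sum of allocations ≈ 500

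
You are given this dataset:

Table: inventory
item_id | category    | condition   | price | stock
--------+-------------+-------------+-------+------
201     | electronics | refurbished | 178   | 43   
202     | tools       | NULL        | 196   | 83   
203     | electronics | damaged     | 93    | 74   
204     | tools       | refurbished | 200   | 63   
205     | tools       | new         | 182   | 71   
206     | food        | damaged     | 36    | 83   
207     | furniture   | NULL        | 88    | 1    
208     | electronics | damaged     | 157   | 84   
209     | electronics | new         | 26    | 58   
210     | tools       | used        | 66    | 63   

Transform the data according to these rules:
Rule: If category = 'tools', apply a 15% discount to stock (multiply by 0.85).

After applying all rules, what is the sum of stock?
581.0

Step 1: Records with category = 'tools' have total stock = 280
Step 2: Apply multiplier: 280 × 0.85 = 238.0
Step 3: Other records total: 343
Step 4: Final sum = 238.0 + 343 = 581.0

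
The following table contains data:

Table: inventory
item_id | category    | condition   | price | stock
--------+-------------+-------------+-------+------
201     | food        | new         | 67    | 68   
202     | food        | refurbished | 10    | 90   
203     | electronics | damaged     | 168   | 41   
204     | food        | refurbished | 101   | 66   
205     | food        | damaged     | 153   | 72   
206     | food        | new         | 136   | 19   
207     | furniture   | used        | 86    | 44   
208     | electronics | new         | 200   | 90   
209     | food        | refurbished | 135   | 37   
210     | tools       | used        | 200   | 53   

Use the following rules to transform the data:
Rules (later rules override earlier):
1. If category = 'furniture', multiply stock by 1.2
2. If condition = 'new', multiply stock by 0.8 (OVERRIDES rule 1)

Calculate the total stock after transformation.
553.4

Step 1: Rule 2 takes priority for records with condition = 'new'
  - 3 records: 177 × 0.8 = 141.6
Step 2: Rule 1 applies to remaining records with category = 'furniture'
  - 1 records: 44 × 1.2 = 52.8
Step 3: Other records unchanged: 359
Step 4: Final sum = 141.6 + 52.8 + 359 = 553.4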